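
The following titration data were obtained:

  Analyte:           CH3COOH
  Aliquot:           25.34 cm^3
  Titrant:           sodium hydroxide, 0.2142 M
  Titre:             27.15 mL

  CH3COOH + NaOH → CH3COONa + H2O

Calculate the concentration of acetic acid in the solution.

n(NaOH) = 0.02715 L × 0.2142 mol/L = 5.816 × 10^-3 mol
n(CH3COOH) = 5.816 × 10^-3 mol (1:1 mole ratio)
[CH3COOH] = 5.816 × 10^-3 mol / 0.02534 L = 0.2295 mol/L

0.2295 M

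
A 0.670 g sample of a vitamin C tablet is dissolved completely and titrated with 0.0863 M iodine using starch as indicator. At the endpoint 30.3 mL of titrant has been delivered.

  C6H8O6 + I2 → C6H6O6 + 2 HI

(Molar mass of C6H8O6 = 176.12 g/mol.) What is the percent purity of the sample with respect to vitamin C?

68.7 %

n(I2) = 0.0303 L × 0.0863 mol/L = 2.61 × 10^-3 mol
n(C6H8O6) = 2.61 × 10^-3 mol (1:1 ratio)
mass of C6H8O6 = 2.61 × 10^-3 × 176.12 g/mol = 0.461 g
% C6H8O6 = 0.461 / 0.670 × 100 = 68.7 %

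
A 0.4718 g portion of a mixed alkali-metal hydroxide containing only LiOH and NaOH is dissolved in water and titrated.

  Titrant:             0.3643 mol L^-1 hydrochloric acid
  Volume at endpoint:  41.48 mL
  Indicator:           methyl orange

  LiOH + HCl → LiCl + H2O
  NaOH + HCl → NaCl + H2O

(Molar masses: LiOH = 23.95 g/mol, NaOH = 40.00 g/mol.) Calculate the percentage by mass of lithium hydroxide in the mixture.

41.95 %

n(HCl) = 0.04148 × 0.3643 = 0.01511 mol
Let x = n(LiOH), y = n(NaOH).
Titrant: 1x + 1y = 0.01511;  mass: 23.95x + 40.00y = 0.4718
Solving, x = 8.265 × 10^-3 mol, y = 6.847 × 10^-3 mol
mass of LiOH = 8.265 × 10^-3 × 23.95 = 0.1979 g
% LiOH = 0.1979 / 0.4718 × 100 = 41.95 %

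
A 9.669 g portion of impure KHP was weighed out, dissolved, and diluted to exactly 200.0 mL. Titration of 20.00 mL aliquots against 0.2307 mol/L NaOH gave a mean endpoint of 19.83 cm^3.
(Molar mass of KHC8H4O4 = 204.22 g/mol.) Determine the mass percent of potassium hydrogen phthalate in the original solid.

KHC8H4O4 + NaOH → KNaC8H4O4 + H2O
n(NaOH) per titration = 0.01983 × 0.2307 = 4.575 × 10^-3 mol
n(KHC8H4O4) in each aliquot = 4.575 × 10^-3 mol (1:1 ratio)
n(KHC8H4O4) in the whole flask = 4.575 × 10^-3 × 200.0/20.00 = 0.04575 mol
mass of KHC8H4O4 = 0.04575 × 204.22 = 9.343 g
% KHC8H4O4 = 9.343 / 9.669 × 100 = 96.62 %

96.62 %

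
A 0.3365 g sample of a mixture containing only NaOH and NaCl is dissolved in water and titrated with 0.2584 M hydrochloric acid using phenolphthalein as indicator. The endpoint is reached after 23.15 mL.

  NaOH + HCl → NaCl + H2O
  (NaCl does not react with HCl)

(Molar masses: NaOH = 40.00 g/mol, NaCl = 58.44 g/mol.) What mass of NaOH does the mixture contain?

n(HCl) = 0.02315 × 0.2584 = 5.982 × 10^-3 mol
Let x = n(NaOH), y = n(NaCl).
Titrant: 1x = 5.982 × 10^-3;  mass: 40.00x + 58.44y = 0.3365
Solving, x = 5.982 × 10^-3 mol, y = 1.664 × 10^-3 mol
mass of NaOH = 5.982 × 10^-3 × 40.00 = 0.2393 g

0.2393 g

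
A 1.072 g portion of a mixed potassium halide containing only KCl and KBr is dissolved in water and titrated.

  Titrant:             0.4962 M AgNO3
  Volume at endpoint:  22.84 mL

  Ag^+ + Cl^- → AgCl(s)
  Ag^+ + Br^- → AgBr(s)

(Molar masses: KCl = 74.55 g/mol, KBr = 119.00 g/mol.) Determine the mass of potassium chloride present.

0.4640 g

n(AgNO3) = 0.02284 × 0.4962 = 0.01133 mol
Let x = n(KCl), y = n(KBr).
Titrant: 1x + 1y = 0.01133;  mass: 74.55x + 119.00y = 1.072
Solving, x = 6.224 × 10^-3 mol, y = 5.109 × 10^-3 mol
mass of KCl = 6.224 × 10^-3 × 74.55 = 0.4640 g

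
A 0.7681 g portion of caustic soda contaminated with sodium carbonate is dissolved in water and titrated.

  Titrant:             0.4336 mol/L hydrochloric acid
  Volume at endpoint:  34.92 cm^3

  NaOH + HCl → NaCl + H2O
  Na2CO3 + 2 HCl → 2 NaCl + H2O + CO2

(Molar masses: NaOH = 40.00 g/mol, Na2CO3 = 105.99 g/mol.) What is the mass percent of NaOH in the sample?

13.75 %

n(HCl) = 0.03492 × 0.4336 = 0.01514 mol
Let x = n(NaOH), y = n(Na2CO3).
Titrant: 1x + 2y = 0.01514;  mass: 40.00x + 105.99y = 0.7681
Solving, x = 2.641 × 10^-3 mol, y = 6.250 × 10^-3 mol
mass of NaOH = 2.641 × 10^-3 × 40.00 = 0.1056 g
% NaOH = 0.1056 / 0.7681 × 100 = 13.75 %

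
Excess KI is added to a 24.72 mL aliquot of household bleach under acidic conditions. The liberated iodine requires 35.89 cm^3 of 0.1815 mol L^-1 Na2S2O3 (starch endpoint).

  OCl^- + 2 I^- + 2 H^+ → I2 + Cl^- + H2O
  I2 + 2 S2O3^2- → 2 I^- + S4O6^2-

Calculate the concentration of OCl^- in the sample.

0.1318 mol/L

n(S2O3^2-) = 0.03589 × 0.1815 = 6.514 × 10^-3 mol
n(I2) = n(S2O3^2-)/2 = 3.257 × 10^-3 mol
n(OCl^-) in the aliquot = 3.257 × 10^-3 mol (1:1 ratio)
[OCl^-] = 3.257 × 10^-3 / 0.02472 = 0.1318 mol/L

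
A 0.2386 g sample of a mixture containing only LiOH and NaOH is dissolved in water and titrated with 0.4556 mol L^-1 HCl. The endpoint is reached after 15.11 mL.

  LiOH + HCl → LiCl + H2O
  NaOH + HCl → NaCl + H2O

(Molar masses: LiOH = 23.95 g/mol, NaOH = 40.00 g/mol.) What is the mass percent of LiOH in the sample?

22.99 %

n(HCl) = 0.01511 × 0.4556 = 6.884 × 10^-3 mol
Let x = n(LiOH), y = n(NaOH).
Titrant: 1x + 1y = 6.884 × 10^-3;  mass: 23.95x + 40.00y = 0.2386
Solving, x = 2.291 × 10^-3 mol, y = 4.593 × 10^-3 mol
mass of LiOH = 2.291 × 10^-3 × 23.95 = 0.05486 g
% LiOH = 0.05486 / 0.2386 × 100 = 22.99 %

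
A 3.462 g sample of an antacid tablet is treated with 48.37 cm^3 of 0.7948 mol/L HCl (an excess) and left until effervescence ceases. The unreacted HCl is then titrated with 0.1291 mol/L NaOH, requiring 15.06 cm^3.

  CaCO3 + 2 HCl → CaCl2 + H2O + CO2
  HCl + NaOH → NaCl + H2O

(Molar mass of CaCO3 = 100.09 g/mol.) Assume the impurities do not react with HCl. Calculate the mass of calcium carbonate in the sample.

n(HCl) added = 0.04837 × 0.7948 = 0.03844 mol
n(NaOH) used in back-titration = 0.01506 × 0.1291 = 1.944 × 10^-3 mol
n(HCl) left over = 1.944 × 10^-3 mol (1:1 ratio)
n(HCl) consumed by analyte = 0.03844 − 1.944 × 10^-3 = 0.03650 mol
From the 1:2 ratio, n(CaCO3) = 1/2 × 0.03650 = 0.01825 mol
mass of CaCO3 = 0.01825 × 100.09 = 1.827 g

1.827 g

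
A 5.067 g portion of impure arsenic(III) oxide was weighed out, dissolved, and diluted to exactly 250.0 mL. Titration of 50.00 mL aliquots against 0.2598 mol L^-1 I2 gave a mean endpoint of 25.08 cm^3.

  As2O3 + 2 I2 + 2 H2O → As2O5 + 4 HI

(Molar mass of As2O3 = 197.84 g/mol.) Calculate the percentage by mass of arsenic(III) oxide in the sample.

n(I2) per titration = 0.02508 × 0.2598 = 6.516 × 10^-3 mol
From the 1:2 ratio, n(As2O3) in each aliquot = 1/2 × 6.516 × 10^-3 = 3.258 × 10^-3 mol
n(As2O3) in the whole flask = 3.258 × 10^-3 × 250.0/50.00 = 0.01629 mol
mass of As2O3 = 0.01629 × 197.84 = 3.223 g
% As2O3 = 3.223 / 5.067 × 100 = 63.60 %

63.60 %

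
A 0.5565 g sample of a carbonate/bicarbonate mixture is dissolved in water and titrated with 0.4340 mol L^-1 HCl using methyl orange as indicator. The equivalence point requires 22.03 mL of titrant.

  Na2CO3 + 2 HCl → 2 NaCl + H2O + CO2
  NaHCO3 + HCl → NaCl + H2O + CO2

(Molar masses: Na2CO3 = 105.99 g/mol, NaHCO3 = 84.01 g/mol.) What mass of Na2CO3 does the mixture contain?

0.4216 g

n(HCl) = 0.02203 × 0.4340 = 9.561 × 10^-3 mol
Let x = n(Na2CO3), y = n(NaHCO3).
Titrant: 2x + 1y = 9.561 × 10^-3;  mass: 105.99x + 84.01y = 0.5565
Solving, x = 3.977 × 10^-3 mol, y = 1.606 × 10^-3 mol
mass of Na2CO3 = 3.977 × 10^-3 × 105.99 = 0.4216 g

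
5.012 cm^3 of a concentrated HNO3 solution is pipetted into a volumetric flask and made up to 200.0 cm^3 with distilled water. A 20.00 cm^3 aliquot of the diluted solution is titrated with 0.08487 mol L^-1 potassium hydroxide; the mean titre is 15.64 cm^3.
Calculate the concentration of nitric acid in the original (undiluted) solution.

2.648 mol/L

HNO3 + KOH → KNO3 + H2O
n(KOH) = 0.01564 × 0.08487 = 1.327 × 10^-3 mol
n(HNO3) in the aliquot = 1.327 × 10^-3 mol (1:1 ratio)
[HNO3]_dilute = 1.327 × 10^-3 / 0.02000 = 0.06637 mol/L
Dilution factor = 200.0 / 5.012 = 39.90
[HNO3]_stock = 0.06637 × 39.90 = 2.648 mol/L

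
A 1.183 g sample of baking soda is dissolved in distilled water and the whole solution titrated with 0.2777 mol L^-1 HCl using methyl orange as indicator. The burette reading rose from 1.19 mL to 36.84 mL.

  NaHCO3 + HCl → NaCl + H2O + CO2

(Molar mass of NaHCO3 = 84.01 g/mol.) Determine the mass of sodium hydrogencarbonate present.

0.8317 g

n(HCl) = 0.03565 L × 0.2777 mol/L = 9.900 × 10^-3 mol
n(NaHCO3) = 9.900 × 10^-3 mol (1:1 ratio)
mass of NaHCO3 = 9.900 × 10^-3 × 84.01 g/mol = 0.8317 g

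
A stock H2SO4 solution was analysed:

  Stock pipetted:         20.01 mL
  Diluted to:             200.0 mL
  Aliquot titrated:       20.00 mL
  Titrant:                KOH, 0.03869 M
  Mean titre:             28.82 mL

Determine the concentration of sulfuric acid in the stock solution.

0.2786 M

H2SO4 + 2 KOH → K2SO4 + 2 H2O
n(KOH) = 0.02882 × 0.03869 = 1.115 × 10^-3 mol
From the 1:2 ratio, n(H2SO4) in the aliquot = 1/2 × 1.115 × 10^-3 = 5.575 × 10^-4 mol
[H2SO4]_dilute = 5.575 × 10^-4 / 0.02000 = 0.02788 mol/L
Dilution factor = 200.0 / 20.01 = 9.995
[H2SO4]_stock = 0.02788 × 9.995 = 0.2786 mol/L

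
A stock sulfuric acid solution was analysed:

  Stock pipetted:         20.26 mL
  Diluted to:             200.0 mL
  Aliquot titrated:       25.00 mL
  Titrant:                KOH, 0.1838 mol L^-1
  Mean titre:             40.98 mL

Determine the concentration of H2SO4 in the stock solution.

H2SO4 + 2 KOH → K2SO4 + 2 H2O
n(KOH) = 0.04098 × 0.1838 = 7.532 × 10^-3 mol
From the 1:2 ratio, n(H2SO4) in the aliquot = 1/2 × 7.532 × 10^-3 = 3.766 × 10^-3 mol
[H2SO4]_dilute = 3.766 × 10^-3 / 0.02500 = 0.1506 mol/L
Dilution factor = 200.0 / 20.26 = 9.872
[H2SO4]_stock = 0.1506 × 9.872 = 1.487 mol/L

1.487 mol/L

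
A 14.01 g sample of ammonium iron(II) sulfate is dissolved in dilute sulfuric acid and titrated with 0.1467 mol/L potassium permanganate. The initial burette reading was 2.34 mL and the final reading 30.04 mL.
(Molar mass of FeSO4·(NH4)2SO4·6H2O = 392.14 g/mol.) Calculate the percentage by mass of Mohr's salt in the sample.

MnO4^- + 5 Fe^2+ + 8 H^+ → Mn^2+ + 5 Fe^3+ + 4 H2O
n(KMnO4) = 0.02770 L × 0.1467 mol/L = 4.064 × 10^-3 mol
From the 5:1 ratio, n(FeSO4·(NH4)2SO4·6H2O) = 5/1 × 4.064 × 10^-3 = 0.02032 mol
mass of FeSO4·(NH4)2SO4·6H2O = 0.02032 × 392.14 g/mol = 7.967 g
% FeSO4·(NH4)2SO4·6H2O = 7.967 / 14.01 × 100 = 56.87 %

56.87 %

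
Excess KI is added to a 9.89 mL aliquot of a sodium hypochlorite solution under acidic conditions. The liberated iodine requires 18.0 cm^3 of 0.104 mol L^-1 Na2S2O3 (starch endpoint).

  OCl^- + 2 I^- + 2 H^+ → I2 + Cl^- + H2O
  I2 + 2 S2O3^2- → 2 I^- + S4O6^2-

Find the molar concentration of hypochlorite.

0.0946 mol/L

n(S2O3^2-) = 0.0180 × 0.104 = 1.87 × 10^-3 mol
n(I2) = n(S2O3^2-)/2 = 9.36 × 10^-4 mol
n(OCl^-) in the aliquot = 9.36 × 10^-4 mol (1:1 ratio)
[OCl^-] = 9.36 × 10^-4 / 0.00989 = 0.0946 mol/L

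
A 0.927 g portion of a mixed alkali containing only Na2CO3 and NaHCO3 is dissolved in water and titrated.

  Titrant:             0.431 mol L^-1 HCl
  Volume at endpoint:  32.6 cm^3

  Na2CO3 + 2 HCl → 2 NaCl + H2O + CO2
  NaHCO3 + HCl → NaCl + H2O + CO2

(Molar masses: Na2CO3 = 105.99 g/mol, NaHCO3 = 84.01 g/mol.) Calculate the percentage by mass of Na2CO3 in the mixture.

n(HCl) = 0.0326 × 0.431 = 0.0141 mol
Let x = n(Na2CO3), y = n(NaHCO3).
Titrant: 2x + 1y = 0.0141;  mass: 105.99x + 84.01y = 0.927
Solving, x = 4.08 × 10^-3 mol, y = 5.88 × 10^-3 mol
mass of Na2CO3 = 4.08 × 10^-3 × 105.99 = 0.433 g
% Na2CO3 = 0.433 / 0.927 × 100 = 46.7 %

46.7 %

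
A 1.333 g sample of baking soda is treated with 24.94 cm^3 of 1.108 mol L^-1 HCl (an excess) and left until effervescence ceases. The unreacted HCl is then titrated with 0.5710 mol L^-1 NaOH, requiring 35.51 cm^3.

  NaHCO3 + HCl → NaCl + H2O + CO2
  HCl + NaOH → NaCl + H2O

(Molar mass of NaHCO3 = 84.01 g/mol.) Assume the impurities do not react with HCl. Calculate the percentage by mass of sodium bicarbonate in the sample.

46.37 %

n(HCl) added = 0.02494 × 1.108 = 0.02763 mol
n(NaOH) used in back-titration = 0.03551 × 0.5710 = 0.02028 mol
n(HCl) left over = 0.02028 mol (1:1 ratio)
n(HCl) consumed by analyte = 0.02763 − 0.02028 = 7.357 × 10^-3 mol
n(NaHCO3) = 7.357 × 10^-3 mol (1:1 ratio)
mass of NaHCO3 = 7.357 × 10^-3 × 84.01 = 0.6181 g
% NaHCO3 = 0.6181 / 1.333 × 100 = 46.37 %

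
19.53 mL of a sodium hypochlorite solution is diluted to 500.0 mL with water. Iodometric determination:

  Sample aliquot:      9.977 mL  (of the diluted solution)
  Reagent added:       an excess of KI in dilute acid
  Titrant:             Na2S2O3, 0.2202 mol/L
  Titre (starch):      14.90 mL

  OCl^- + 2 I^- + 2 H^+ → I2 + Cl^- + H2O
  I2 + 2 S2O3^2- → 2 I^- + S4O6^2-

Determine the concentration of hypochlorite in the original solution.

n(S2O3^2-) = 0.01490 × 0.2202 = 3.281 × 10^-3 mol
n(I2) = n(S2O3^2-)/2 = 1.640 × 10^-3 mol
n(OCl^-) in the aliquot = 1.640 × 10^-3 mol (1:1 ratio)
[OCl^-]_dilute = 1.640 × 10^-3 / 0.009977 = 0.1644 mol/L
[OCl^-]_original = 0.1644 × 500.0/19.53 = 4.210 mol/L

4.210 mol/L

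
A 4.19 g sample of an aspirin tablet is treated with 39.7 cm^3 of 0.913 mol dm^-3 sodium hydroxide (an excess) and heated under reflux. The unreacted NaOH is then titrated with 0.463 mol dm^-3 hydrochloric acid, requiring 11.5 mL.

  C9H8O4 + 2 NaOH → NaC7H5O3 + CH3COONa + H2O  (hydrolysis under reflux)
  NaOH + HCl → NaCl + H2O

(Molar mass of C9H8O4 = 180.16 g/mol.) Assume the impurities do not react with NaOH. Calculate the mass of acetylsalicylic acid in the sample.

n(NaOH) added = 0.0397 × 0.913 = 0.0362 mol
n(HCl) used in back-titration = 0.0115 × 0.463 = 5.32 × 10^-3 mol
n(NaOH) left over = 5.32 × 10^-3 mol (1:1 ratio)
n(NaOH) consumed by analyte = 0.0362 − 5.32 × 10^-3 = 0.0309 mol
From the 1:2 ratio, n(C9H8O4) = 1/2 × 0.0309 = 0.0155 mol
mass of C9H8O4 = 0.0155 × 180.16 = 2.79 g

2.79 g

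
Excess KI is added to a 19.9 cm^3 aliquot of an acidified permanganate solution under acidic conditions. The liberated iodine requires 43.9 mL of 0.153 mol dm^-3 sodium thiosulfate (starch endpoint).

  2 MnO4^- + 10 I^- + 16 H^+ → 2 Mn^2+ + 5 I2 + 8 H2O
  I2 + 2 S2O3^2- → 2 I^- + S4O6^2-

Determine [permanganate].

n(S2O3^2-) = 0.0439 × 0.153 = 6.72 × 10^-3 mol
n(I2) = n(S2O3^2-)/2 = 3.36 × 10^-3 mol
From the 2:5 ratio, n(MnO4^-) in the aliquot = 2/5 × 3.36 × 10^-3 = 1.34 × 10^-3 mol
[MnO4^-] = 1.34 × 10^-3 / 0.0199 = 0.0675 mol/L

0.0675 mol/L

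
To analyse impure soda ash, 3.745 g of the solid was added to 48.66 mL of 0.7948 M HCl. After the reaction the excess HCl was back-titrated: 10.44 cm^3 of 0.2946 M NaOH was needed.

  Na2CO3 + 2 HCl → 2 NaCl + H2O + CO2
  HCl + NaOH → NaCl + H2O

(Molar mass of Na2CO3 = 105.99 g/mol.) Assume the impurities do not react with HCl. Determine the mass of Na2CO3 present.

n(HCl) added = 0.04866 × 0.7948 = 0.03867 mol
n(NaOH) used in back-titration = 0.01044 × 0.2946 = 3.076 × 10^-3 mol
n(HCl) left over = 3.076 × 10^-3 mol (1:1 ratio)
n(HCl) consumed by analyte = 0.03867 − 3.076 × 10^-3 = 0.03560 mol
From the 1:2 ratio, n(Na2CO3) = 1/2 × 0.03560 = 0.01780 mol
mass of Na2CO3 = 0.01780 × 105.99 = 1.887 g

1.887 g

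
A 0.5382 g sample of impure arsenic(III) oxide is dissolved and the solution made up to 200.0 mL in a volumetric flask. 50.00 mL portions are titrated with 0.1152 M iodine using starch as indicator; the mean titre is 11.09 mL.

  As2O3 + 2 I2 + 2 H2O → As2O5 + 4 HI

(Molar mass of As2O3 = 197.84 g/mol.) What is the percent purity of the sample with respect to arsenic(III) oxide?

93.93 %

n(I2) per titration = 0.01109 × 0.1152 = 1.278 × 10^-3 mol
From the 1:2 ratio, n(As2O3) in each aliquot = 1/2 × 1.278 × 10^-3 = 6.388 × 10^-4 mol
n(As2O3) in the whole flask = 6.388 × 10^-4 × 200.0/50.00 = 2.555 × 10^-3 mol
mass of As2O3 = 2.555 × 10^-3 × 197.84 = 0.5055 g
% As2O3 = 0.5055 / 0.5382 × 100 = 93.93 %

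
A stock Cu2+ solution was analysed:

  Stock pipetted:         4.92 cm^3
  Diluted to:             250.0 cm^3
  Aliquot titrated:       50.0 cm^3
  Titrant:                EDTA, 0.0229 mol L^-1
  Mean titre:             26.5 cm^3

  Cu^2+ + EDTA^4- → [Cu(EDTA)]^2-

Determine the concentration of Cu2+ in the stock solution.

0.617 mol/L

n(EDTA) = 0.0265 × 0.0229 = 6.07 × 10^-4 mol
n(Cu2+) in the aliquot = 6.07 × 10^-4 mol (1:1 ratio)
[Cu2+]_dilute = 6.07 × 10^-4 / 0.0500 = 0.0121 mol/L
Dilution factor = 250.0 / 4.92 = 50.81
[Cu2+]_stock = 0.0121 × 50.81 = 0.617 mol/L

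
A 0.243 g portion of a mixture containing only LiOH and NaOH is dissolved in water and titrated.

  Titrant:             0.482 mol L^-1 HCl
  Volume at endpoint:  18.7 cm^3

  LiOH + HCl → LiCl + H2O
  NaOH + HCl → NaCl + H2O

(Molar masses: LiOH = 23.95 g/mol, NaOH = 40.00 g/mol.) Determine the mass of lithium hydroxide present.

n(HCl) = 0.0187 × 0.482 = 9.01 × 10^-3 mol
Let x = n(LiOH), y = n(NaOH).
Titrant: 1x + 1y = 9.01 × 10^-3;  mass: 23.95x + 40.00y = 0.243
Solving, x = 7.32 × 10^-3 mol, y = 1.69 × 10^-3 mol
mass of LiOH = 7.32 × 10^-3 × 23.95 = 0.175 g

0.175 g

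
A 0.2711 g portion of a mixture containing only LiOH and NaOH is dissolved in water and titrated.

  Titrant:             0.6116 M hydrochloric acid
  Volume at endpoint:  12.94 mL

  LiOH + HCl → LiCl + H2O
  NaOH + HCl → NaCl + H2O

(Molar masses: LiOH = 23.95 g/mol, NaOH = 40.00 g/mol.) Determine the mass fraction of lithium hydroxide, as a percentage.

25.02 %

n(HCl) = 0.01294 × 0.6116 = 7.914 × 10^-3 mol
Let x = n(LiOH), y = n(NaOH).
Titrant: 1x + 1y = 7.914 × 10^-3;  mass: 23.95x + 40.00y = 0.2711
Solving, x = 2.833 × 10^-3 mol, y = 5.081 × 10^-3 mol
mass of LiOH = 2.833 × 10^-3 × 23.95 = 0.06784 g
% LiOH = 0.06784 / 0.2711 × 100 = 25.02 %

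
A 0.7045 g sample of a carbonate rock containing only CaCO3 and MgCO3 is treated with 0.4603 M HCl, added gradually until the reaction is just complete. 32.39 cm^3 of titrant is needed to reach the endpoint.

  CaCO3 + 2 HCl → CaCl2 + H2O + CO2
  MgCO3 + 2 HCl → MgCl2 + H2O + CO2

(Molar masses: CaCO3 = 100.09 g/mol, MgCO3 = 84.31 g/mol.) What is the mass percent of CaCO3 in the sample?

n(HCl) = 0.03239 × 0.4603 = 0.01491 mol
Let x = n(CaCO3), y = n(MgCO3).
Titrant: 2x + 2y = 0.01491;  mass: 100.09x + 84.31y = 0.7045
Solving, x = 4.817 × 10^-3 mol, y = 2.638 × 10^-3 mol
mass of CaCO3 = 4.817 × 10^-3 × 100.09 = 0.4821 g
% CaCO3 = 0.4821 / 0.7045 × 100 = 68.43 %

68.43 %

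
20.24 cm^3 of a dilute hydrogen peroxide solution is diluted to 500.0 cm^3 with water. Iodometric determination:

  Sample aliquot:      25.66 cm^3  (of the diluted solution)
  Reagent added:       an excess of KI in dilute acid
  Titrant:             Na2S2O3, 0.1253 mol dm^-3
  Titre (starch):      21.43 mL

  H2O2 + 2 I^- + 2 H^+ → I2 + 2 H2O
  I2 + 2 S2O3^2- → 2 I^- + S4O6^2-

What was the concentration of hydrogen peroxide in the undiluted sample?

n(S2O3^2-) = 0.02143 × 0.1253 = 2.685 × 10^-3 mol
n(I2) = n(S2O3^2-)/2 = 1.343 × 10^-3 mol
n(H2O2) in the aliquot = 1.343 × 10^-3 mol (1:1 ratio)
[H2O2]_dilute = 1.343 × 10^-3 / 0.02566 = 0.05232 mol/L
[H2O2]_original = 0.05232 × 500.0/20.24 = 1.293 mol/L

1.293 mol/L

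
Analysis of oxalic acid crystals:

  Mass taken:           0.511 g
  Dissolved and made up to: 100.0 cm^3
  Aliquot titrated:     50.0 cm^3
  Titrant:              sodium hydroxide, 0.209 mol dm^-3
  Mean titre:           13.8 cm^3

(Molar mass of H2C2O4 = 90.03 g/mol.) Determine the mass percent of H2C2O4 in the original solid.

50.8 %

H2C2O4 + 2 NaOH → Na2C2O4 + 2 H2O
n(NaOH) per titration = 0.0138 × 0.209 = 2.88 × 10^-3 mol
From the 1:2 ratio, n(H2C2O4) in each aliquot = 1/2 × 2.88 × 10^-3 = 1.44 × 10^-3 mol
n(H2C2O4) in the whole flask = 1.44 × 10^-3 × 100.0/50.0 = 2.88 × 10^-3 mol
mass of H2C2O4 = 2.88 × 10^-3 × 90.03 = 0.260 g
% H2C2O4 = 0.260 / 0.511 × 100 = 50.8 %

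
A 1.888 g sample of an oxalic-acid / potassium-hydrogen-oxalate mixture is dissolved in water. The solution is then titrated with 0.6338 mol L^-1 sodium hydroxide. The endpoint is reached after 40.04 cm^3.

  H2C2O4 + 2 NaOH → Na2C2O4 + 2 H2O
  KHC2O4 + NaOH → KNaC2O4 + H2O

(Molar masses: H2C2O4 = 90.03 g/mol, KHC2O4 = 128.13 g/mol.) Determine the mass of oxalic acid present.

n(NaOH) = 0.04004 × 0.6338 = 0.02538 mol
Let x = n(H2C2O4), y = n(KHC2O4).
Titrant: 2x + 1y = 0.02538;  mass: 90.03x + 128.13y = 1.888
Solving, x = 8.203 × 10^-3 mol, y = 8.971 × 10^-3 mol
mass of H2C2O4 = 8.203 × 10^-3 × 90.03 = 0.7385 g

0.7385 g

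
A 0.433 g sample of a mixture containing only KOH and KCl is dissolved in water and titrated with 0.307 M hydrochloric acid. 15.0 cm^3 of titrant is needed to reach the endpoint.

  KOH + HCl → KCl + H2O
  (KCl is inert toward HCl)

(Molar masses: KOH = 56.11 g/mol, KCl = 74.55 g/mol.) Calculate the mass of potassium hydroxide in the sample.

n(HCl) = 0.0150 × 0.307 = 4.60 × 10^-3 mol
Let x = n(KOH), y = n(KCl).
Titrant: 1x = 4.60 × 10^-3;  mass: 56.11x + 74.55y = 0.433
Solving, x = 4.60 × 10^-3 mol, y = 2.34 × 10^-3 mol
mass of KOH = 4.60 × 10^-3 × 56.11 = 0.258 g

0.258 g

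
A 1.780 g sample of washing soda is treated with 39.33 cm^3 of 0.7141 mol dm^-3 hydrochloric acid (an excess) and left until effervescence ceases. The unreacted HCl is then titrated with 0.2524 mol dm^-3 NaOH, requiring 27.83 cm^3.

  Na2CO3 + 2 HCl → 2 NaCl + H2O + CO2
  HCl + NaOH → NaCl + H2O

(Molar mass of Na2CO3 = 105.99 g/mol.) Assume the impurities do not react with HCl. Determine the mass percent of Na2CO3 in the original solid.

n(HCl) added = 0.03933 × 0.7141 = 0.02809 mol
n(NaOH) used in back-titration = 0.02783 × 0.2524 = 7.024 × 10^-3 mol
n(HCl) left over = 7.024 × 10^-3 mol (1:1 ratio)
n(HCl) consumed by analyte = 0.02809 − 7.024 × 10^-3 = 0.02106 mol
From the 1:2 ratio, n(Na2CO3) = 1/2 × 0.02106 = 0.01053 mol
mass of Na2CO3 = 0.01053 × 105.99 = 1.116 g
% Na2CO3 = 1.116 / 1.780 × 100 = 62.70 %

62.70 %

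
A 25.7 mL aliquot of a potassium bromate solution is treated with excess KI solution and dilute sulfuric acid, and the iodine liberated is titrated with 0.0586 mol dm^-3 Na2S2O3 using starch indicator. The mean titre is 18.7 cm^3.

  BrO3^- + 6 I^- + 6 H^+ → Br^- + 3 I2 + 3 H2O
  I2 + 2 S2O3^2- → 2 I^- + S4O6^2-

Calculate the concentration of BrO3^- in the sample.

n(S2O3^2-) = 0.0187 × 0.0586 = 1.10 × 10^-3 mol
n(I2) = n(S2O3^2-)/2 = 5.48 × 10^-4 mol
From the 1:3 ratio, n(BrO3^-) in the aliquot = 1/3 × 5.48 × 10^-4 = 1.83 × 10^-4 mol
[BrO3^-] = 1.83 × 10^-4 / 0.0257 = 0.00711 mol/L

0.00711 mol/L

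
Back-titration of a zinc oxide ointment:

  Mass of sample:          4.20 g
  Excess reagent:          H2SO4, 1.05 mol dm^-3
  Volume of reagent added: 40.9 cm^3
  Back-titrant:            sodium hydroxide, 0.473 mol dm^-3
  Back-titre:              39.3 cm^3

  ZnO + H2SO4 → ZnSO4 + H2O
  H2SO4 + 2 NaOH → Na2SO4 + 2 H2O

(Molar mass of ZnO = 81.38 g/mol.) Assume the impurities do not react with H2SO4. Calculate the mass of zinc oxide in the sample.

n(H2SO4) added = 0.0409 × 1.05 = 0.0429 mol
n(NaOH) used in back-titration = 0.0393 × 0.473 = 0.0186 mol
From the 1:2 ratio, n(H2SO4) left over = 1/2 × 0.0186 = 9.29 × 10^-3 mol
n(H2SO4) consumed by analyte = 0.0429 − 9.29 × 10^-3 = 0.0337 mol
n(ZnO) = 0.0337 mol (1:1 ratio)
mass of ZnO = 0.0337 × 81.38 = 2.74 g

2.74 g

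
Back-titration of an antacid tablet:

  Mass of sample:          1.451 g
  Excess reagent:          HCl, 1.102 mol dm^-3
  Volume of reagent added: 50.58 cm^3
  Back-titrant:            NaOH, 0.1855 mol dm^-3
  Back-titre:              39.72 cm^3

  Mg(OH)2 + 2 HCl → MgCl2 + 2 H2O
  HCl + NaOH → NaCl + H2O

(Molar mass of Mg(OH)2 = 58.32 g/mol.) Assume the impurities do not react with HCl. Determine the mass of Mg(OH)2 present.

n(HCl) added = 0.05058 × 1.102 = 0.05574 mol
n(NaOH) used in back-titration = 0.03972 × 0.1855 = 7.368 × 10^-3 mol
n(HCl) left over = 7.368 × 10^-3 mol (1:1 ratio)
n(HCl) consumed by analyte = 0.05574 − 7.368 × 10^-3 = 0.04837 mol
From the 1:2 ratio, n(Mg(OH)2) = 1/2 × 0.04837 = 0.02419 mol
mass of Mg(OH)2 = 0.02419 × 58.32 = 1.411 g

1.411 g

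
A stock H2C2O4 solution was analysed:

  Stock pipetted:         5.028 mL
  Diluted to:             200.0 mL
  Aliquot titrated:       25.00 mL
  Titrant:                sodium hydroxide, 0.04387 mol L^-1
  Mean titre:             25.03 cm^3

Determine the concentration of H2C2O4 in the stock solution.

H2C2O4 + 2 NaOH → Na2C2O4 + 2 H2O
n(NaOH) = 0.02503 × 0.04387 = 1.098 × 10^-3 mol
From the 1:2 ratio, n(H2C2O4) in the aliquot = 1/2 × 1.098 × 10^-3 = 5.490 × 10^-4 mol
[H2C2O4]_dilute = 5.490 × 10^-4 / 0.02500 = 0.02196 mol/L
Dilution factor = 200.0 / 5.028 = 39.78
[H2C2O4]_stock = 0.02196 × 39.78 = 0.8736 mol/L

0.8736 mol/L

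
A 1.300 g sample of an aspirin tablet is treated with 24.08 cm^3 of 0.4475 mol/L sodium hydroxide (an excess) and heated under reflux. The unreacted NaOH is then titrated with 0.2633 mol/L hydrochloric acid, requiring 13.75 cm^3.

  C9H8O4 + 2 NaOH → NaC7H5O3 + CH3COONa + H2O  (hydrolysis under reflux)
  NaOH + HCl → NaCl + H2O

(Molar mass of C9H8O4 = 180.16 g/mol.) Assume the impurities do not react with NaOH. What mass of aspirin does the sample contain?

n(NaOH) added = 0.02408 × 0.4475 = 0.01078 mol
n(HCl) used in back-titration = 0.01375 × 0.2633 = 3.620 × 10^-3 mol
n(NaOH) left over = 3.620 × 10^-3 mol (1:1 ratio)
n(NaOH) consumed by analyte = 0.01078 − 3.620 × 10^-3 = 7.155 × 10^-3 mol
From the 1:2 ratio, n(C9H8O4) = 1/2 × 7.155 × 10^-3 = 3.578 × 10^-3 mol
mass of C9H8O4 = 3.578 × 10^-3 × 180.16 = 0.6446 g

0.6446 g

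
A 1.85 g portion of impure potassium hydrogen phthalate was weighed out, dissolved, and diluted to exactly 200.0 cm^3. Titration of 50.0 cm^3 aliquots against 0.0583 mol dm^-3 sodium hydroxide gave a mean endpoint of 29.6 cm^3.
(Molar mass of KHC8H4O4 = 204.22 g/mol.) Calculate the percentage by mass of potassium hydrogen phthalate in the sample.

76.2 %

KHC8H4O4 + NaOH → KNaC8H4O4 + H2O
n(NaOH) per titration = 0.0296 × 0.0583 = 1.73 × 10^-3 mol
n(KHC8H4O4) in each aliquot = 1.73 × 10^-3 mol (1:1 ratio)
n(KHC8H4O4) in the whole flask = 1.73 × 10^-3 × 200.0/50.0 = 6.90 × 10^-3 mol
mass of KHC8H4O4 = 6.90 × 10^-3 × 204.22 = 1.41 g
% KHC8H4O4 = 1.41 / 1.85 × 100 = 76.2 %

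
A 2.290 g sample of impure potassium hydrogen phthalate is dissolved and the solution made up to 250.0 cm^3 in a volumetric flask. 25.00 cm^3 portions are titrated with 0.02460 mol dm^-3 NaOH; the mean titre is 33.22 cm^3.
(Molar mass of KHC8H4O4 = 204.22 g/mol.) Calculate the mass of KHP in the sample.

KHC8H4O4 + NaOH → KNaC8H4O4 + H2O
n(NaOH) per titration = 0.03322 × 0.02460 = 8.172 × 10^-4 mol
n(KHC8H4O4) in each aliquot = 8.172 × 10^-4 mol (1:1 ratio)
n(KHC8H4O4) in the whole flask = 8.172 × 10^-4 × 250.0/25.00 = 8.172 × 10^-3 mol
mass of KHC8H4O4 = 8.172 × 10^-3 × 204.22 = 1.669 g

1.669 g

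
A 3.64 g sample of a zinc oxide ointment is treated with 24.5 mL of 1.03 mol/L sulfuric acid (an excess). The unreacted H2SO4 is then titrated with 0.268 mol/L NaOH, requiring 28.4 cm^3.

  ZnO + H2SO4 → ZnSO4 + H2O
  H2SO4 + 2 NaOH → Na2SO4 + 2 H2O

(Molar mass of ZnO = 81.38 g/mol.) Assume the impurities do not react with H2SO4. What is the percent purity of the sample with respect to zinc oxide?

n(H2SO4) added = 0.0245 × 1.03 = 0.0252 mol
n(NaOH) used in back-titration = 0.0284 × 0.268 = 7.61 × 10^-3 mol
From the 1:2 ratio, n(H2SO4) left over = 1/2 × 7.61 × 10^-3 = 3.81 × 10^-3 mol
n(H2SO4) consumed by analyte = 0.0252 − 3.81 × 10^-3 = 0.0214 mol
n(ZnO) = 0.0214 mol (1:1 ratio)
mass of ZnO = 0.0214 × 81.38 = 1.74 g
% ZnO = 1.74 / 3.64 × 100 = 47.9 %

47.9 %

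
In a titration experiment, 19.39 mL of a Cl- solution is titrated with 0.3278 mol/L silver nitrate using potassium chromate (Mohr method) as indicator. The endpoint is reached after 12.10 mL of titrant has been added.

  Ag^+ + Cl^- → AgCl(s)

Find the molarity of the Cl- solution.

0.2046 mol/L

n(AgNO3) = 0.01210 L × 0.3278 mol/L = 3.966 × 10^-3 mol
n(Cl-) = 3.966 × 10^-3 mol (1:1 mole ratio)
[Cl-] = 3.966 × 10^-3 mol / 0.01939 L = 0.2046 mol/L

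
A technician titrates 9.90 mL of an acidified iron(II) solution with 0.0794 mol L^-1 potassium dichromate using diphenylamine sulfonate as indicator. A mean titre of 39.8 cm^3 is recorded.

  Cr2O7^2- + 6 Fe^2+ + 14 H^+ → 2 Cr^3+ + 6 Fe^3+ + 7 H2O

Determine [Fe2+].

1.92 mol/L

n(K2Cr2O7) = 0.0398 L × 0.0794 mol/L = 3.16 × 10^-3 mol
From the 6:1 mole ratio, n(Fe2+) = 6/1 × 3.16 × 10^-3 = 0.0190 mol
[Fe2+] = 0.0190 mol / 0.00990 L = 1.92 mol/L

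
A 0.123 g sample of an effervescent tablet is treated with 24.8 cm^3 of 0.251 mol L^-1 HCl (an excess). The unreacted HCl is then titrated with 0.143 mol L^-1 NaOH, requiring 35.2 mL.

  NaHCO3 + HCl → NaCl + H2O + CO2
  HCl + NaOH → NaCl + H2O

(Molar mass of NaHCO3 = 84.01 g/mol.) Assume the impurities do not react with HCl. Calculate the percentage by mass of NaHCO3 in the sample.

81.4 %

n(HCl) added = 0.0248 × 0.251 = 6.22 × 10^-3 mol
n(NaOH) used in back-titration = 0.0352 × 0.143 = 5.03 × 10^-3 mol
n(HCl) left over = 5.03 × 10^-3 mol (1:1 ratio)
n(HCl) consumed by analyte = 6.22 × 10^-3 − 5.03 × 10^-3 = 1.19 × 10^-3 mol
n(NaHCO3) = 1.19 × 10^-3 mol (1:1 ratio)
mass of NaHCO3 = 1.19 × 10^-3 × 84.01 = 0.100 g
% NaHCO3 = 0.100 / 0.123 × 100 = 81.4 %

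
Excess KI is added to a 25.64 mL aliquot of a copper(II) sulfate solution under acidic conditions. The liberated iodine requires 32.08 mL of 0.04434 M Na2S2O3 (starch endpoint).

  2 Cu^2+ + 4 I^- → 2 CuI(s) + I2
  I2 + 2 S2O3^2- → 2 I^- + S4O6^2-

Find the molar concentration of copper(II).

n(S2O3^2-) = 0.03208 × 0.04434 = 1.422 × 10^-3 mol
n(I2) = n(S2O3^2-)/2 = 7.112 × 10^-4 mol
From the 2:1 ratio, n(Cu2+) in the aliquot = 2/1 × 7.112 × 10^-4 = 1.422 × 10^-3 mol
[Cu2+] = 1.422 × 10^-3 / 0.02564 = 0.05548 mol/L

0.05548 M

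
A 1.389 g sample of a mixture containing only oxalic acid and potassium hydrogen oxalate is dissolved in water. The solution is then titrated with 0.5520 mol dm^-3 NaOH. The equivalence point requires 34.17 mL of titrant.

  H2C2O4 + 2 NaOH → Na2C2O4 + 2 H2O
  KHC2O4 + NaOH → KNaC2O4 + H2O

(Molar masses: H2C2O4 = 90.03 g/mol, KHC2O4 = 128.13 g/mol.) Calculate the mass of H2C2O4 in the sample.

0.5566 g

n(NaOH) = 0.03417 × 0.5520 = 0.01886 mol
Let x = n(H2C2O4), y = n(KHC2O4).
Titrant: 2x + 1y = 0.01886;  mass: 90.03x + 128.13y = 1.389
Solving, x = 6.183 × 10^-3 mol, y = 6.496 × 10^-3 mol
mass of H2C2O4 = 6.183 × 10^-3 × 90.03 = 0.5566 g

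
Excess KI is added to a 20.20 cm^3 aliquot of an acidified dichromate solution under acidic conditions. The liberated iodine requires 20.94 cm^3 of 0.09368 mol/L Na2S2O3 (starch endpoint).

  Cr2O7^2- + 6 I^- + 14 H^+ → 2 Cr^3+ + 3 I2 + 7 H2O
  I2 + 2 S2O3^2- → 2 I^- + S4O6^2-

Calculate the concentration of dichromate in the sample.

n(S2O3^2-) = 0.02094 × 0.09368 = 1.962 × 10^-3 mol
n(I2) = n(S2O3^2-)/2 = 9.808 × 10^-4 mol
From the 1:3 ratio, n(Cr2O7^2-) in the aliquot = 1/3 × 9.808 × 10^-4 = 3.269 × 10^-4 mol
[Cr2O7^2-] = 3.269 × 10^-4 / 0.02020 = 0.01619 mol/L

0.01619 mol/L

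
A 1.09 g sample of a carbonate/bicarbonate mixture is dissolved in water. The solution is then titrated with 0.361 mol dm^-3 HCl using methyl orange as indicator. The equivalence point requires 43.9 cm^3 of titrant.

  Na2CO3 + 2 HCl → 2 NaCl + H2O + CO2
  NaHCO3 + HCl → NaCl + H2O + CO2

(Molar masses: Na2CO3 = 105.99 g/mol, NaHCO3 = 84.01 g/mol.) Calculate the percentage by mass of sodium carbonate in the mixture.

37.8 %

n(HCl) = 0.0439 × 0.361 = 0.0158 mol
Let x = n(Na2CO3), y = n(NaHCO3).
Titrant: 2x + 1y = 0.0158;  mass: 105.99x + 84.01y = 1.09
Solving, x = 3.89 × 10^-3 mol, y = 8.07 × 10^-3 mol
mass of Na2CO3 = 3.89 × 10^-3 × 105.99 = 0.412 g
% Na2CO3 = 0.412 / 1.09 × 100 = 37.8 %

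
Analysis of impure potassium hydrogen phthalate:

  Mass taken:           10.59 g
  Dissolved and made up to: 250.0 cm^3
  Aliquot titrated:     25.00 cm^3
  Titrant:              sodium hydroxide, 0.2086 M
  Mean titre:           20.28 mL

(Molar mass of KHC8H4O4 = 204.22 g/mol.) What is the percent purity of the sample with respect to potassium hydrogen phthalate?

81.58 %

KHC8H4O4 + NaOH → KNaC8H4O4 + H2O
n(NaOH) per titration = 0.02028 × 0.2086 = 4.230 × 10^-3 mol
n(KHC8H4O4) in each aliquot = 4.230 × 10^-3 mol (1:1 ratio)
n(KHC8H4O4) in the whole flask = 4.230 × 10^-3 × 250.0/25.00 = 0.04230 mol
mass of KHC8H4O4 = 0.04230 × 204.22 = 8.639 g
% KHC8H4O4 = 8.639 / 10.59 × 100 = 81.58 %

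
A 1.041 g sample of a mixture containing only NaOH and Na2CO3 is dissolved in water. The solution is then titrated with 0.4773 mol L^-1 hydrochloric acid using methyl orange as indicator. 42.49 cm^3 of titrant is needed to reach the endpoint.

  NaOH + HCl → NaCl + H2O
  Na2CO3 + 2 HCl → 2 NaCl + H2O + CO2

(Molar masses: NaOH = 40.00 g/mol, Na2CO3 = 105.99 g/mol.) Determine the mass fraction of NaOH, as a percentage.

9.984 %

n(HCl) = 0.04249 × 0.4773 = 0.02028 mol
Let x = n(NaOH), y = n(Na2CO3).
Titrant: 1x + 2y = 0.02028;  mass: 40.00x + 105.99y = 1.041
Solving, x = 2.598 × 10^-3 mol, y = 8.841 × 10^-3 mol
mass of NaOH = 2.598 × 10^-3 × 40.00 = 0.1039 g
% NaOH = 0.1039 / 1.041 × 100 = 9.984 %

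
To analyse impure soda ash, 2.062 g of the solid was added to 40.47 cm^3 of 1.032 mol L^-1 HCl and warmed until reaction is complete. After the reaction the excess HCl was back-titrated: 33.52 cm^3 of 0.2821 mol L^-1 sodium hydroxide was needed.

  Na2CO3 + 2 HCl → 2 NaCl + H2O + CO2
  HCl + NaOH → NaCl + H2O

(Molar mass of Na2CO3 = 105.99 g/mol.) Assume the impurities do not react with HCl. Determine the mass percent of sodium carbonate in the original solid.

n(HCl) added = 0.04047 × 1.032 = 0.04177 mol
n(NaOH) used in back-titration = 0.03352 × 0.2821 = 9.456 × 10^-3 mol
n(HCl) left over = 9.456 × 10^-3 mol (1:1 ratio)
n(HCl) consumed by analyte = 0.04177 − 9.456 × 10^-3 = 0.03231 mol
From the 1:2 ratio, n(Na2CO3) = 1/2 × 0.03231 = 0.01615 mol
mass of Na2CO3 = 0.01615 × 105.99 = 1.712 g
% Na2CO3 = 1.712 / 2.062 × 100 = 83.04 %

83.04 %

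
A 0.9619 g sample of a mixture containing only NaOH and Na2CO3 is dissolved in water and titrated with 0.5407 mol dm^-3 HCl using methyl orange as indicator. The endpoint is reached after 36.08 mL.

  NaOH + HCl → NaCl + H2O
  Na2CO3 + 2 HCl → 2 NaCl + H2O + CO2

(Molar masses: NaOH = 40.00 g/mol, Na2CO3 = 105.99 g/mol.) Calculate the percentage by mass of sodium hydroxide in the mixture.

n(HCl) = 0.03608 × 0.5407 = 0.01951 mol
Let x = n(NaOH), y = n(Na2CO3).
Titrant: 1x + 2y = 0.01951;  mass: 40.00x + 105.99y = 0.9619
Solving, x = 5.537 × 10^-3 mol, y = 6.986 × 10^-3 mol
mass of NaOH = 5.537 × 10^-3 × 40.00 = 0.2215 g
% NaOH = 0.2215 / 0.9619 × 100 = 23.02 %

23.02 %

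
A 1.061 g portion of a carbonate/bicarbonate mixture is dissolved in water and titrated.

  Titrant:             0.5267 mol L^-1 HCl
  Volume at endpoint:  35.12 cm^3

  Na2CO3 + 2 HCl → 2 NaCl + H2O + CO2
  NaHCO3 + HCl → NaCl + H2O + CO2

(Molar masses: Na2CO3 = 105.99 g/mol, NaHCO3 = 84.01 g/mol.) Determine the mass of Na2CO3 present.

n(HCl) = 0.03512 × 0.5267 = 0.01850 mol
Let x = n(Na2CO3), y = n(NaHCO3).
Titrant: 2x + 1y = 0.01850;  mass: 105.99x + 84.01y = 1.061
Solving, x = 7.948 × 10^-3 mol, y = 2.602 × 10^-3 mol
mass of Na2CO3 = 7.948 × 10^-3 × 105.99 = 0.8424 g

0.8424 g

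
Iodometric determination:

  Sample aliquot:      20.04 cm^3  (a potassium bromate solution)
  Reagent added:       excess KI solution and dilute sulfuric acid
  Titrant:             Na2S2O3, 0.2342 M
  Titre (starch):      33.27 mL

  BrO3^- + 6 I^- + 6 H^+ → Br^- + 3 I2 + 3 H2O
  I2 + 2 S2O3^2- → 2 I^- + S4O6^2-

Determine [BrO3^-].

0.06480 M

n(S2O3^2-) = 0.03327 × 0.2342 = 7.792 × 10^-3 mol
n(I2) = n(S2O3^2-)/2 = 3.896 × 10^-3 mol
From the 1:3 ratio, n(BrO3^-) in the aliquot = 1/3 × 3.896 × 10^-3 = 1.299 × 10^-3 mol
[BrO3^-] = 1.299 × 10^-3 / 0.02004 = 0.06480 mol/L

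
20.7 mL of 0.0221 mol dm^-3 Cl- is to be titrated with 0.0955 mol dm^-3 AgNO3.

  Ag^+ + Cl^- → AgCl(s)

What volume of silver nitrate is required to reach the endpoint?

4.79 mL

n(Cl-) = 0.0207 L × 0.0221 mol/L = 4.57 × 10^-4 mol
n(AgNO3) = 4.57 × 10^-4 mol (1:1 stoichiometry)
V(AgNO3) = 4.57 × 10^-4 mol / 0.0955 mol/L = 0.00479 L = 4.79 mL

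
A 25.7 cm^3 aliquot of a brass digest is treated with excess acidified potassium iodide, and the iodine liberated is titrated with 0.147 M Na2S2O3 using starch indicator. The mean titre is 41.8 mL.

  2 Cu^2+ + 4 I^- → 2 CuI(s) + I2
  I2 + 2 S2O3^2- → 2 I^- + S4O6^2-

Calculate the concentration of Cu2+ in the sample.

0.239 M

n(S2O3^2-) = 0.0418 × 0.147 = 6.14 × 10^-3 mol
n(I2) = n(S2O3^2-)/2 = 3.07 × 10^-3 mol
From the 2:1 ratio, n(Cu2+) in the aliquot = 2/1 × 3.07 × 10^-3 = 6.14 × 10^-3 mol
[Cu2+] = 6.14 × 10^-3 / 0.0257 = 0.239 mol/L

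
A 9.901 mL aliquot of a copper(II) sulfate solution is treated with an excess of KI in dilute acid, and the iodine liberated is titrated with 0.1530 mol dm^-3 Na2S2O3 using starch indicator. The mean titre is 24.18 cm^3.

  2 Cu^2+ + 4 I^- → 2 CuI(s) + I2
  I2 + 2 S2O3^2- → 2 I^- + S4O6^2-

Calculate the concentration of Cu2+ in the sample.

n(S2O3^2-) = 0.02418 × 0.1530 = 3.700 × 10^-3 mol
n(I2) = n(S2O3^2-)/2 = 1.850 × 10^-3 mol
From the 2:1 ratio, n(Cu2+) in the aliquot = 2/1 × 1.850 × 10^-3 = 3.700 × 10^-3 mol
[Cu2+] = 3.700 × 10^-3 / 0.009901 = 0.3737 mol/L

0.3737 mol/L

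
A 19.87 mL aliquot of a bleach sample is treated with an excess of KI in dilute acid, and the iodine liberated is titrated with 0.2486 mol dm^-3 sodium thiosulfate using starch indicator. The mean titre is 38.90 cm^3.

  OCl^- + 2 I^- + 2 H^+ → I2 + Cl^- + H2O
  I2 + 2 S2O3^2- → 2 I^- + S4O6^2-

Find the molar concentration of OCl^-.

n(S2O3^2-) = 0.03890 × 0.2486 = 9.671 × 10^-3 mol
n(I2) = n(S2O3^2-)/2 = 4.835 × 10^-3 mol
n(OCl^-) in the aliquot = 4.835 × 10^-3 mol (1:1 ratio)
[OCl^-] = 4.835 × 10^-3 / 0.01987 = 0.2433 mol/L

0.2433 mol/L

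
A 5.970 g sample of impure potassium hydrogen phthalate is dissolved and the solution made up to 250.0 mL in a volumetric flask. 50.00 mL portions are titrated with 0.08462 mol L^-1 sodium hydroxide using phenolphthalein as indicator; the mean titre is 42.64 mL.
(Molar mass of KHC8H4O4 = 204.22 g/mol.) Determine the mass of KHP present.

KHC8H4O4 + NaOH → KNaC8H4O4 + H2O
n(NaOH) per titration = 0.04264 × 0.08462 = 3.608 × 10^-3 mol
n(KHC8H4O4) in each aliquot = 3.608 × 10^-3 mol (1:1 ratio)
n(KHC8H4O4) in the whole flask = 3.608 × 10^-3 × 250.0/50.00 = 0.01804 mol
mass of KHC8H4O4 = 0.01804 × 204.22 = 3.684 g

3.684 g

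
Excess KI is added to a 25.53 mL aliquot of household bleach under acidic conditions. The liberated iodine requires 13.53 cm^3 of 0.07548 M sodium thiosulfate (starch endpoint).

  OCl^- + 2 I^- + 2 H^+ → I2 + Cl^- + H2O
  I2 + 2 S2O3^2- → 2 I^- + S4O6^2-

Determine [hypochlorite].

n(S2O3^2-) = 0.01353 × 0.07548 = 1.021 × 10^-3 mol
n(I2) = n(S2O3^2-)/2 = 5.106 × 10^-4 mol
n(OCl^-) in the aliquot = 5.106 × 10^-4 mol (1:1 ratio)
[OCl^-] = 5.106 × 10^-4 / 0.02553 = 0.02000 mol/L

0.02000 M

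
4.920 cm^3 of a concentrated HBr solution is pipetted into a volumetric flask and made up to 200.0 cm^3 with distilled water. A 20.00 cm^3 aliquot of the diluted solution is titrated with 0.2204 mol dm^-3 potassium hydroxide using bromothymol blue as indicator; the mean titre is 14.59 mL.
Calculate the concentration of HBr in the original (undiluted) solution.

HBr + KOH → KBr + H2O
n(KOH) = 0.01459 × 0.2204 = 3.216 × 10^-3 mol
n(HBr) in the aliquot = 3.216 × 10^-3 mol (1:1 ratio)
[HBr]_dilute = 3.216 × 10^-3 / 0.02000 = 0.1608 mol/L
Dilution factor = 200.0 / 4.920 = 40.65
[HBr]_stock = 0.1608 × 40.65 = 6.536 mol/L

6.536 mol/L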